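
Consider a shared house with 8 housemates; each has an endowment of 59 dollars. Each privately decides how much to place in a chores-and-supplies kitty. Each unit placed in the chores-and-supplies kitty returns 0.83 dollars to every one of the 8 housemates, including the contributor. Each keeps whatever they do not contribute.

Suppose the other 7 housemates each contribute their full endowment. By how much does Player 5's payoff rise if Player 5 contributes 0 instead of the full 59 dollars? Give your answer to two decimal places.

Switching from a contribution of 59 to 0 lets Player 5 keep an extra 59 dollars, but lowers the chores-and-supplies kitty by 59, which costs Player 5 their own share of that drop: 0.83 × 59 = 48.97.
Net gain = 59 − 48.97 = 10.03. The private return per contributed unit (0.83) is below 1, so free-riding is indeed the best response regardless of what the others do.

10.03 dollars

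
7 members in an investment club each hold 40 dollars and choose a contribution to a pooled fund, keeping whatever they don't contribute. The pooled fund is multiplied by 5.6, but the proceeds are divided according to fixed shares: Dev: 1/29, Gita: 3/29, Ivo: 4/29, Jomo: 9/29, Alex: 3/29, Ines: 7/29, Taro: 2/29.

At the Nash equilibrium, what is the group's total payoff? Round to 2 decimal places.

648.00 dollars

Player j's private return per contributed unit is 5.6 × (j's share). Contributing is weakly dominant for j when that share is at least 1/5.6 = 0.1786, and contributing 0 is dominant otherwise.
The shares above 0.1786 belong to Jomo and Ines, contributing 40 each; the remaining 5 contribute 0. Total contributed: 80.
The pooled fund pays out 5.6 × 80 = 448.00 in total (split across the unequal shares, but the aggregate is all that matters for the group sum).
The 5 free-riders keep 40 each, adding 200. Group total = 200 + 448.00 = 648.00.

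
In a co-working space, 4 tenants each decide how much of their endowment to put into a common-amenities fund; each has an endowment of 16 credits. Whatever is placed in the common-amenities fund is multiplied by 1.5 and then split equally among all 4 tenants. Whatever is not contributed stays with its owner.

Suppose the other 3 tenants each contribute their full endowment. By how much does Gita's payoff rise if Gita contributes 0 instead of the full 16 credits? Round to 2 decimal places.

10.00 credits

Switching from a contribution of 16 to 0 lets Gita keep an extra 16 credits, but lowers the common-amenities fund by 16, which costs Gita their own share of that drop: 1.5/4 × 16 = 6.00.
Net gain = 16 − 6.00 = 10.00. The private return per contributed unit (0.3750) is below 1, so free-riding is indeed the best response regardless of what the others do.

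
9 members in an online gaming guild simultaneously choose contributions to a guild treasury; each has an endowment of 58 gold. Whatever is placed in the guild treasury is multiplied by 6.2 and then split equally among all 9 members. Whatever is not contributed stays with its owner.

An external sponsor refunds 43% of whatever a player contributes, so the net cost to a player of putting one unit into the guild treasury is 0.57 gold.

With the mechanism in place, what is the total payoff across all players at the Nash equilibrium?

3460.86 gold

Under the mechanism each unit contributed yields (6.2/9) / 0.57 = 1.2086 back to its contributor per unit of net cost, which exceeds 1, making full contribution the dominant choice for everyone.
At the Nash equilibrium everyone contributes 58. Group total payoff = 9 × (58 × 0.43 + 6.2 × 58) = 3460.86.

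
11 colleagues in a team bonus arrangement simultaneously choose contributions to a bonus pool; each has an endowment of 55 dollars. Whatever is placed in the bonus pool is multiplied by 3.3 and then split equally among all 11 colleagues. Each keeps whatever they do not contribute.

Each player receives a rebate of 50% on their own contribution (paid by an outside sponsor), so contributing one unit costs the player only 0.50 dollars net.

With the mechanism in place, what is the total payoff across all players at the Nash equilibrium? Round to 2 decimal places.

With the mechanism, a contributed unit returns (3.3/11) / 0.50 = 0.6000 per unit of net cost — still below 1 — so contributing 0 remains dominant for every player.
At the Nash equilibrium no one contributes; group total payoff = 11 × 55 = 605.

605.00 dollars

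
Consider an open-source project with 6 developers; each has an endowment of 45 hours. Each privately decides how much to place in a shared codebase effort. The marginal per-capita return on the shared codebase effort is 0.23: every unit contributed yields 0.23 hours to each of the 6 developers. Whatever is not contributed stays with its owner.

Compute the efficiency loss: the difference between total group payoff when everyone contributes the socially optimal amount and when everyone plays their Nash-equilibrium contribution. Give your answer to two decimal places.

102.60 hours

The private return per contributed unit is 0.23 < 1, so contributing 0 is dominant for every player. At the Nash equilibrium everyone keeps their 45, and the group total is 6 × 45 = 270.
Each contributed unit returns 1.380 to the group as a whole (0.23 to each of 6 players), which exceeds 1, so the social optimum is full contribution: group total = 1.380 × 270 = 372.60.
Efficiency loss = 372.60 − 270 = 102.60.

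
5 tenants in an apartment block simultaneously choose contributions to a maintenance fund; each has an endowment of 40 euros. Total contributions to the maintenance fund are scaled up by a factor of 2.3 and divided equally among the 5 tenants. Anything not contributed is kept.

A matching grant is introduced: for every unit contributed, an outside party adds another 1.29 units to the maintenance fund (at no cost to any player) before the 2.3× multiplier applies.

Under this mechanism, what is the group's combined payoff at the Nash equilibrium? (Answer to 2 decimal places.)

1053.40 euros

Under the mechanism each unit contributed yields 2.3 × 2.29 / 5 = 1.0534 back to its contributor per unit of net cost, which exceeds 1, making full contribution the dominant choice for everyone.
So the Nash equilibrium is full contribution by all 5; the group earns 2.3 × 2.29 × 200 = 1053.40.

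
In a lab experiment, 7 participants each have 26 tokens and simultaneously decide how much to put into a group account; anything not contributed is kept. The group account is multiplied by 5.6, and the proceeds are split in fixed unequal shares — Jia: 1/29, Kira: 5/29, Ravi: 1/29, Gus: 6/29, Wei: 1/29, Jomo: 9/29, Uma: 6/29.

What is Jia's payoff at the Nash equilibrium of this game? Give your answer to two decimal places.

41.06 tokens

Player j's private return per contributed unit is 5.6 × (j's share). Contributing is weakly dominant for j when that share is at least 1/5.6 = 0.1786, and contributing 0 is dominant otherwise.
Gus, Jomo and Uma are above the threshold, contributing 26 each; the remaining 4 contribute 0. Total contributed: 78.
Jia keeps 26 and receives 5.6 × 78 × 1/29 = 15.06 from the group account, for a payoff of 41.06.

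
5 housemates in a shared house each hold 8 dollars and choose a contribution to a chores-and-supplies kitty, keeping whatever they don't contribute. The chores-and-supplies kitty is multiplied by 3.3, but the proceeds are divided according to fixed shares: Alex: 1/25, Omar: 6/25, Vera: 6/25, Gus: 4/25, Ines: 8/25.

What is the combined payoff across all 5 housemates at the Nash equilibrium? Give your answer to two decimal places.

58.40 dollars

A player with share s gets back 3.3·s per unit contributed, so full contribution is dominant for anyone with s > 1/3.3 = 0.3030 and zero contribution is dominant for anyone below.
Ines alone (share 8/25) is above the threshold, contributing 8; the remaining 4 contribute 0. Total contributed: 8.
The chores-and-supplies kitty pays out 3.3 × 8 = 26.40 in total (split across the unequal shares, but the aggregate is all that matters for the group sum).
The 4 free-riders keep 8 each, adding 32. Group total = 32 + 26.40 = 58.40.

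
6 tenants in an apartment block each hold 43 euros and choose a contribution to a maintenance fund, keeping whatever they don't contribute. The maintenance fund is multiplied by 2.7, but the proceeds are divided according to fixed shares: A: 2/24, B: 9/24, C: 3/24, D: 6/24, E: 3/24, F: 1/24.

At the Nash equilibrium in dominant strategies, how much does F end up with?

Each unit j contributes comes back to j as 2.7 × (j's share), so j prefers to contribute only if that share exceeds 1/2.7 = 0.3704; otherwise keeping the unit dominates.
The only share above 0.3704 is B's 9/24, contributing 43; the remaining 5 contribute 0. Total contributed: 43.
F keeps 43 and receives 2.7 × 43 × 1/24 = 4.84 from the maintenance fund, for a payoff of 47.84.

47.84 euros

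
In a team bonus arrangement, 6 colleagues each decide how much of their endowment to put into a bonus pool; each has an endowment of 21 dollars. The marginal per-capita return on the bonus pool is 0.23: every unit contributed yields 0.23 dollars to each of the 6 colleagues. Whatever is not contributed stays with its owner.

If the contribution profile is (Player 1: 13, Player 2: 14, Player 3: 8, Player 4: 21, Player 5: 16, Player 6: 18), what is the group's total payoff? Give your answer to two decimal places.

160.20 dollars

Total contributed: 13 + 14 + 8 + 21 + 16 + 18 = 90; total kept: 6 × 21 − 90 = 36.
The bonus pool pays out 0.23 × 6 × 90 = 124.20 in aggregate.
Group total = 36 + 124.20 = 160.20.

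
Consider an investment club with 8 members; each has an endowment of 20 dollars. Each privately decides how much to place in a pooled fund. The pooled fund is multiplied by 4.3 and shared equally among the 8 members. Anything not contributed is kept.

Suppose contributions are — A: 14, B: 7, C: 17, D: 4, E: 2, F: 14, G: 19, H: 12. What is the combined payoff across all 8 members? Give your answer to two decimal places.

Total contributed: 14 + 7 + 17 + 4 + 2 + 14 + 19 + 12 = 89; total kept: 8 × 20 − 89 = 71.
The pooled fund pays out 4.3 × 89 = 382.70 in aggregate.
Group total = 71 + 382.70 = 453.70.

453.70 dollars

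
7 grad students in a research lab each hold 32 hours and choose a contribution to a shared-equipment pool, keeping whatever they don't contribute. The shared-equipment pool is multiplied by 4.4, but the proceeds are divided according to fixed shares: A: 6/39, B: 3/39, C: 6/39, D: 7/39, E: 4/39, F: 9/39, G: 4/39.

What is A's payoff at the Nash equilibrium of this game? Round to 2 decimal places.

53.66 hours

A player with share s gets back 4.4·s per unit contributed, so full contribution is dominant for anyone with s > 1/4.4 = 0.2273 and zero contribution is dominant for anyone below.
F alone (share 9/39) is above the threshold, contributing 32; the remaining 6 contribute 0. Total contributed: 32.
A keeps 32 and receives 4.4 × 32 × 6/39 = 21.66 from the shared-equipment pool, for a payoff of 53.66.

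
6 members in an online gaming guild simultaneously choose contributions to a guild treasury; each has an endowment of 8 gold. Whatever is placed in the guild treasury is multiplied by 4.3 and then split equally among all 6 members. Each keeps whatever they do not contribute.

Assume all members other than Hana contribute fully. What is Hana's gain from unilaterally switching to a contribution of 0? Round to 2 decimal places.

2.27 gold

Switching from a contribution of 8 to 0 lets Hana keep an extra 8 gold, but lowers the guild treasury by 8, which costs Hana their own share of that drop: 4.3/6 × 8 = 5.73.
Net gain = 8 − 5.73 = 2.27. The private return per contributed unit (0.7167) is below 1, so free-riding is indeed the best response regardless of what the others do.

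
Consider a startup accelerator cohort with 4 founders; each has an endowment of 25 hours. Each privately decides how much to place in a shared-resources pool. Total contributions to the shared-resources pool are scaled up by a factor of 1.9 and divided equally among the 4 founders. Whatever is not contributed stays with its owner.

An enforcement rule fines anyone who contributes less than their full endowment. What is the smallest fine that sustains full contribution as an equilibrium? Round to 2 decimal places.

13.13 hours

Given the others contribute fully, the best deviation is to contribute 0 (any partial contribution still incurs the fine and gives up units whose private return 0.4750 is below 1).
Deviating from 25 to 0 saves 25 hours but forfeits the deviator's share of the drop in the shared-resources pool: 1.9/4 × 25 = 11.87.
So the deviation gain is 25 − 11.87 = 13.13, and the fine must be at least 13.13 hours to wipe it out.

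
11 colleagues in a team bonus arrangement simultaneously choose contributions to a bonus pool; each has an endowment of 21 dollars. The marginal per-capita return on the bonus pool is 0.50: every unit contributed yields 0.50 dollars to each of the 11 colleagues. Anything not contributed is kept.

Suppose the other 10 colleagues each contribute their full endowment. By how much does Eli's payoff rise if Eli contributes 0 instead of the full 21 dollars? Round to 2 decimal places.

10.50 dollars

Switching from a contribution of 21 to 0 lets Eli keep an extra 21 dollars, but lowers the bonus pool by 21, which costs Eli their own share of that drop: 0.50 × 21 = 10.50.
Net gain = 21 − 10.50 = 10.50. The private return per contributed unit (0.50) is below 1, so free-riding is indeed the best response regardless of what the others do.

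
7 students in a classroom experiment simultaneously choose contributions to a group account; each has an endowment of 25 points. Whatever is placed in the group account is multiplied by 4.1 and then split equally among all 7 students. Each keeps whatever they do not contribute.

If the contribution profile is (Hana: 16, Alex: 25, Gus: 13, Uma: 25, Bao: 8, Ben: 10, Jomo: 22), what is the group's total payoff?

Total contributed: 16 + 25 + 13 + 25 + 8 + 10 + 22 = 119; total kept: 7 × 25 − 119 = 56.
The group account pays out 4.1 × 119 = 487.90 in aggregate.
Group total = 56 + 487.90 = 543.90.

543.90 points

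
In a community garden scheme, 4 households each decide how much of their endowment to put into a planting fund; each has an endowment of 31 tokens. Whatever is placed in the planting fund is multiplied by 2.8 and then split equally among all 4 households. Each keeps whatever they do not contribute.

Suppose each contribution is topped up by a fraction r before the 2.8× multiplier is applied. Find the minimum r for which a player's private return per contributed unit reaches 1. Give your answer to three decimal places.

With matching at rate r, one contributed unit becomes (1 + r) in the planting fund and returns 2.8 × (1 + r) / 4 to the contributor.
Setting this equal to 1: 1 + r = 4/2.8 = 1.4286.
So the minimum matching rate is r = 1.4286 − 1 = 0.429.

0.429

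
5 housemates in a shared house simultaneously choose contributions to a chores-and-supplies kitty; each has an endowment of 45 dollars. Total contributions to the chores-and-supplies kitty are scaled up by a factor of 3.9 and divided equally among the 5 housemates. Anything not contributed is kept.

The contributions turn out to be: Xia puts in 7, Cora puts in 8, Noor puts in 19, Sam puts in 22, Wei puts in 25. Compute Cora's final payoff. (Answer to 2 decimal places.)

Total contributed: 7 + 8 + 19 + 22 + 25 = 81.
Each receives 3.9 × 81 / 5 = 63.18 from the chores-and-supplies kitty.
Cora keeps 45 − 8 = 37, so Cora's payoff is 37 + 63.18 = 100.18.

100.18 dollars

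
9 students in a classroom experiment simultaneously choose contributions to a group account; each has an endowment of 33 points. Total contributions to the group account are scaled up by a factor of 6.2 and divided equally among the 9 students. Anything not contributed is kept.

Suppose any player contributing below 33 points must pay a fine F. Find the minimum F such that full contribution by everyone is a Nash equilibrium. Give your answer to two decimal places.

10.27 points

Given the others contribute fully, the best deviation is to contribute 0 (any partial contribution still incurs the fine and gives up units whose private return 0.6889 is below 1).
Deviating from 33 to 0 saves 33 points but forfeits the deviator's share of the drop in the group account: 6.2/9 × 33 = 22.73.
So the deviation gain is 33 − 22.73 = 10.27, and the fine must be at least 10.27 points to wipe it out.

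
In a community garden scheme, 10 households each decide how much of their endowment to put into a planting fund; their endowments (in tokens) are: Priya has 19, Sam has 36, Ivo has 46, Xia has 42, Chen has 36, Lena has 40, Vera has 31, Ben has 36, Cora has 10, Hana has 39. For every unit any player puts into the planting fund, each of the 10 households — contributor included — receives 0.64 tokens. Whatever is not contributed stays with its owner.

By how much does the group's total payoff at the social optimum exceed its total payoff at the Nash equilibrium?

The private return per contributed unit is 0.64 < 1 for everyone, so the Nash equilibrium is zero contribution and the group total is Σ E_j = 19 + 36 + 46 + 42 + 36 + 40 + 31 + 36 + 10 + 39 = 335.
Each contributed unit returns 6.400 to the group, so the social optimum is full contribution by everyone: group total = 6.400 × 335 = 2144.00.
Efficiency loss = (6.400 − 1) × 335 = 1809.00.

1809.00 tokens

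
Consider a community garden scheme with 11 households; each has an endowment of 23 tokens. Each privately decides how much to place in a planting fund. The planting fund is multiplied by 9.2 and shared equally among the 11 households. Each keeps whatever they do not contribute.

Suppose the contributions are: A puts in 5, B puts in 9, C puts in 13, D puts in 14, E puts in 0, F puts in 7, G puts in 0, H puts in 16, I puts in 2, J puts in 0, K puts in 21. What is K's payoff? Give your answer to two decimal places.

Total contributed: 5 + 9 + 13 + 14 + 0 + 7 + 0 + 16 + 2 + 0 + 21 = 87.
Each receives 9.2 × 87 / 11 = 72.76 from the planting fund.
K keeps 23 − 21 = 2, so K's payoff is 2 + 72.76 = 74.76.

74.76 tokens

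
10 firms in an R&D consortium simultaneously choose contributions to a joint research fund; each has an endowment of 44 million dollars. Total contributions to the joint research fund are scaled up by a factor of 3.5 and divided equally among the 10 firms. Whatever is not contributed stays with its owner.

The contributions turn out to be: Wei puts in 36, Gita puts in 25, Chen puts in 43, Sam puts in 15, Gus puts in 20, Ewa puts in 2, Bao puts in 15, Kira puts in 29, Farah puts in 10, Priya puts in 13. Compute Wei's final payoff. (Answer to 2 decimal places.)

80.80 million dollars

Total contributed: 36 + 25 + 43 + 15 + 20 + 2 + 15 + 29 + 10 + 13 = 208.
Each receives 3.5 × 208 / 10 = 72.80 from the joint research fund.
Wei keeps 44 − 36 = 8, so Wei's payoff is 8 + 72.80 = 80.80.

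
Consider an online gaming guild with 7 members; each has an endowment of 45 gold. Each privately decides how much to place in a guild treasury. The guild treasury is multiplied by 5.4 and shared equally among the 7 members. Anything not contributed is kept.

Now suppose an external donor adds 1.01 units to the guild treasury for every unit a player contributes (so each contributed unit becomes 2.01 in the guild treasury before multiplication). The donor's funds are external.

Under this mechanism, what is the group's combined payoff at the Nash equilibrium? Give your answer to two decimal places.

With the mechanism, a contributed unit returns 5.4 × 2.01 / 7 = 1.5506 per unit of net cost to the contributor — now above 1 — so contributing fully is weakly dominant for every player.
At the Nash equilibrium everyone contributes 45. Group total payoff = 5.4 × 2.01 × 315 = 3419.01.

3419.01 gold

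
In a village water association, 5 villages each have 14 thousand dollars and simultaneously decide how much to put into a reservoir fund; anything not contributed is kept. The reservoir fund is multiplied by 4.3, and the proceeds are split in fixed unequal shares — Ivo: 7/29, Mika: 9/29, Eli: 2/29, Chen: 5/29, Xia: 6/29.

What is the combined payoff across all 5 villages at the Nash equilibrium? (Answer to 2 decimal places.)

For player j, contributing a unit is worthwhile iff 4.3 × (j's share) ≥ 1, i.e. iff j's share is at least 0.2326.
Ivo and Mika clear that bar, contributing 14 each; the remaining 3 contribute 0. Total contributed: 28.
The reservoir fund pays out 4.3 × 28 = 120.40 in total (split across the unequal shares, but the aggregate is all that matters for the group sum).
The 3 free-riders keep 14 each, adding 42. Group total = 42 + 120.40 = 162.40.

162.40 thousand dollars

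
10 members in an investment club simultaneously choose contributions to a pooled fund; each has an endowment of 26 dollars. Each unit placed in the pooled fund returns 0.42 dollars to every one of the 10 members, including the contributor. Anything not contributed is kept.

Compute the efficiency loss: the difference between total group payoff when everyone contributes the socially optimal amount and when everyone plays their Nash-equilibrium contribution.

The private return per contributed unit is 0.42 < 1, so contributing 0 is dominant for every player. At the Nash equilibrium everyone keeps their 26, and the group total is 10 × 26 = 260.
Each contributed unit returns 4.200 to the group as a whole (0.42 to each of 10 players), which exceeds 1, so the social optimum is full contribution: group total = 4.200 × 260 = 1092.00.
Efficiency loss = 1092.00 − 260 = 832.00.

832.00 dollars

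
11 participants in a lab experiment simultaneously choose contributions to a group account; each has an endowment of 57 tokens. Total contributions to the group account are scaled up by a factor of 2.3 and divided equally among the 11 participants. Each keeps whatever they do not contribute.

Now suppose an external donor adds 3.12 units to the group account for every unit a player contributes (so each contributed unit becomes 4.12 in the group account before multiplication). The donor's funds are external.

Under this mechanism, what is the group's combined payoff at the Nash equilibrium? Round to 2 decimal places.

627.00 tokens

The effective private return is 2.3 × 4.12 / 11 = 0.8615, which is still under 1, so the mechanism doesn't change anyone's dominant strategy: zero contribution.
At the Nash equilibrium no one contributes; group total payoff = 11 × 57 = 627.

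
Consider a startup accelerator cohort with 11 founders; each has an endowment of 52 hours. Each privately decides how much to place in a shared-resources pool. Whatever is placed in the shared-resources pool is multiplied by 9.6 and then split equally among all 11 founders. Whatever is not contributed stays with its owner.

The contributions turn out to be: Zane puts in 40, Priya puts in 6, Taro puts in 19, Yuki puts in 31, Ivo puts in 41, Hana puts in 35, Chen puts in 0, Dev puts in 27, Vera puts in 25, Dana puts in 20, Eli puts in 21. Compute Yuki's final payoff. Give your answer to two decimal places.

Total contributed: 40 + 6 + 19 + 31 + 41 + 35 + 0 + 27 + 25 + 20 + 21 = 265.
Each receives 9.6 × 265 / 11 = 231.27 from the shared-resources pool.
Yuki keeps 52 − 31 = 21, so Yuki's payoff is 21 + 231.27 = 252.27.

252.27 hours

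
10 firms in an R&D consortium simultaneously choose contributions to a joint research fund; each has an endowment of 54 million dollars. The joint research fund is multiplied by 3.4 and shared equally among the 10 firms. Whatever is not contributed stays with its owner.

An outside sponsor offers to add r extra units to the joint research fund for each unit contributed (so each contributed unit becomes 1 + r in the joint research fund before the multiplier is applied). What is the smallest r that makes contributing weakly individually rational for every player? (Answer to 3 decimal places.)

With matching at rate r, one contributed unit becomes (1 + r) in the joint research fund and returns 3.4 × (1 + r) / 10 to the contributor.
Setting this equal to 1: 1 + r = 10/3.4 = 2.9412.
So the minimum matching rate is r = 2.9412 − 1 = 1.941.

1.941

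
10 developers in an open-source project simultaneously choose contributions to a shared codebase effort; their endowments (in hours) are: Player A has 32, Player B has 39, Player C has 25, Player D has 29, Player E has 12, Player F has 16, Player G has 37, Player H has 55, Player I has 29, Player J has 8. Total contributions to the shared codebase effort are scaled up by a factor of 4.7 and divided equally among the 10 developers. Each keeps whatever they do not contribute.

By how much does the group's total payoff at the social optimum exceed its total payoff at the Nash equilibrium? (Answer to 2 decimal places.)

1043.40 hours

The private return per contributed unit is 4.7/10 = 0.4700 < 1 for every player regardless of endowment, so the Nash equilibrium is zero contribution and the group total is Σ E_j = 32 + 39 + 25 + 29 + 12 + 16 + 37 + 55 + 29 + 8 = 282.
Each contributed unit returns 4.700 to the group, so the social optimum is full contribution by everyone: group total = 4.700 × 282 = 1325.40.
Efficiency loss = (4.700 − 1) × 282 = 1043.40.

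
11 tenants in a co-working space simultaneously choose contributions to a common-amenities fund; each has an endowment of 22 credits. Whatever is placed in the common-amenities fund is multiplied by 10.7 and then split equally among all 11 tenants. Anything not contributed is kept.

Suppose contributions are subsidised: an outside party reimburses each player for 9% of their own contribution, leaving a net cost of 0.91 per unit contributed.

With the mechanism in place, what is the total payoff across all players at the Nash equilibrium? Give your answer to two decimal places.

With the mechanism, a contributed unit returns (10.7/11) / 0.91 = 1.0689 per unit of net cost to the contributor — now above 1 — so contributing fully is weakly dominant for every player.
So the Nash equilibrium is full contribution by all 11; the group earns 11 × (22 × 0.09 + 10.7 × 22) = 2611.18.

2611.18 credits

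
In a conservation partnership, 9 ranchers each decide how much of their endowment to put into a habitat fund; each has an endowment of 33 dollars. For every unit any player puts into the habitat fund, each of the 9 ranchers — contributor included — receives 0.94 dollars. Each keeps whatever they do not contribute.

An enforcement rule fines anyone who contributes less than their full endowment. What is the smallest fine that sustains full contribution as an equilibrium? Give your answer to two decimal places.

Given the others contribute fully, the best deviation is to contribute 0 (any partial contribution still incurs the fine and gives up units whose private return 0.94 is below 1).
Deviating from 33 to 0 saves 33 dollars but forfeits the deviator's share of the drop in the habitat fund: 0.94 × 33 = 31.02.
So the deviation gain is 33 − 31.02 = 1.98, and the fine must be at least 1.98 dollars to wipe it out.

1.98 dollars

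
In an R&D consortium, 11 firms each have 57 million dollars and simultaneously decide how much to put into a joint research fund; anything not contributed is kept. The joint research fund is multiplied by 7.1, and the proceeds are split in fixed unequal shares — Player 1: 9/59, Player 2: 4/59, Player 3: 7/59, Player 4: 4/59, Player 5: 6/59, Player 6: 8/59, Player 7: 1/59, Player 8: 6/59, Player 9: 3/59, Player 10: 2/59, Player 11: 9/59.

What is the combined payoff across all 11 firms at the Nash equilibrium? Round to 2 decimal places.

For player j, contributing a unit is worthwhile iff 7.1 × (j's share) ≥ 1, i.e. iff j's share is at least 0.1408.
The shares above 0.1408 belong to Player 1 and Player 11, contributing 57 each; the remaining 9 contribute 0. Total contributed: 114.
The joint research fund pays out 7.1 × 114 = 809.40 in total (split across the unequal shares, but the aggregate is all that matters for the group sum).
The 9 free-riders keep 57 each, adding 513. Group total = 513 + 809.40 = 1322.40.

1322.40 million dollars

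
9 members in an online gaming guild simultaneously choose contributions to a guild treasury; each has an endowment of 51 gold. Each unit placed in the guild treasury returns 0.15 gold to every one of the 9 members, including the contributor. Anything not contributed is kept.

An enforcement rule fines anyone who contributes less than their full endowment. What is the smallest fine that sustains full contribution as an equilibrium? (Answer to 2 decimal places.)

43.35 gold

Given the others contribute fully, the best deviation is to contribute 0 (any partial contribution still incurs the fine and gives up units whose private return 0.15 is below 1).
Deviating from 51 to 0 saves 51 gold but forfeits the deviator's share of the drop in the guild treasury: 0.15 × 51 = 7.65.
So the deviation gain is 51 − 7.65 = 43.35, and the fine must be at least 43.35 gold to wipe it out.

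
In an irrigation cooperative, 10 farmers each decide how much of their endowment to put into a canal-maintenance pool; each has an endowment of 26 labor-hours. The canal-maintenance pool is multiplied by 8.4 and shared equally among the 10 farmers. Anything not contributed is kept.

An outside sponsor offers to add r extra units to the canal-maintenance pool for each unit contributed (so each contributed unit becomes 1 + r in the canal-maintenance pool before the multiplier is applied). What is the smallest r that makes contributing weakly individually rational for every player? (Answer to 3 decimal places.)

0.190

With matching at rate r, one contributed unit becomes (1 + r) in the canal-maintenance pool and returns 8.4 × (1 + r) / 10 to the contributor.
Setting this equal to 1: 1 + r = 10/8.4 = 1.1905.
So the minimum matching rate is r = 1.1905 − 1 = 0.190.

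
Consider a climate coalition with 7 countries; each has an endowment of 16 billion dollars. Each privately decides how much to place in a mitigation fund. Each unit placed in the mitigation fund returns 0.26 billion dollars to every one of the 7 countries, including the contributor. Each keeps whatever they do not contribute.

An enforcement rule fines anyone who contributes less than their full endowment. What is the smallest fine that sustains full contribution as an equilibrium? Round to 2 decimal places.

Given the others contribute fully, the best deviation is to contribute 0 (any partial contribution still incurs the fine and gives up units whose private return 0.26 is below 1).
Deviating from 16 to 0 saves 16 billion dollars but forfeits the deviator's share of the drop in the mitigation fund: 0.26 × 16 = 4.16.
So the deviation gain is 16 − 4.16 = 11.84, and the fine must be at least 11.84 billion dollars to wipe it out.

11.84 billion dollars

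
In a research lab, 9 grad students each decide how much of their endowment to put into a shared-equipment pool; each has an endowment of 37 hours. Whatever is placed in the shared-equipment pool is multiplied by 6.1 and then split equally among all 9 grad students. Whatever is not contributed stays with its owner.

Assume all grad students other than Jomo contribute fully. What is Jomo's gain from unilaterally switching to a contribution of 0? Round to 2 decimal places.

11.92 hours

Switching from a contribution of 37 to 0 lets Jomo keep an extra 37 hours, but lowers the shared-equipment pool by 37, which costs Jomo their own share of that drop: 6.1/9 × 37 = 25.08.
Net gain = 37 − 25.08 = 11.92. The private return per contributed unit (0.6778) is below 1, so free-riding is indeed the best response regardless of what the others do.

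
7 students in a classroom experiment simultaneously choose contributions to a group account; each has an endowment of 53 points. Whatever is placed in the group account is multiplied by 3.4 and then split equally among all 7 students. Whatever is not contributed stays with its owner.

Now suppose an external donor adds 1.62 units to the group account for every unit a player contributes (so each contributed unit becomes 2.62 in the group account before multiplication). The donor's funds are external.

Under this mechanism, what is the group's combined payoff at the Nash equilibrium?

The effective private return per unit is now 3.4 × 2.62 / 7 = 1.2726 > 1, so every player's dominant strategy flips to full contribution.
At the Nash equilibrium everyone contributes 53. Group total payoff = 3.4 × 2.62 × 371 = 3304.87.

3304.87 points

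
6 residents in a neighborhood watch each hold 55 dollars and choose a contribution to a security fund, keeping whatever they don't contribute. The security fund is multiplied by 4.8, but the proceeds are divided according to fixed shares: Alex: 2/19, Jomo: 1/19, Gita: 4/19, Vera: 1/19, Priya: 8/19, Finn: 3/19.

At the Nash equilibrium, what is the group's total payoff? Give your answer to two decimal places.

For player j, contributing a unit is worthwhile iff 4.8 × (j's share) ≥ 1, i.e. iff j's share is at least 0.2083.
Gita and Priya are above the threshold, contributing 55 each; the remaining 4 contribute 0. Total contributed: 110.
The security fund pays out 4.8 × 110 = 528.00 in total (split across the unequal shares, but the aggregate is all that matters for the group sum).
The 4 free-riders keep 55 each, adding 220. Group total = 220 + 528.00 = 748.00.

748.00 dollars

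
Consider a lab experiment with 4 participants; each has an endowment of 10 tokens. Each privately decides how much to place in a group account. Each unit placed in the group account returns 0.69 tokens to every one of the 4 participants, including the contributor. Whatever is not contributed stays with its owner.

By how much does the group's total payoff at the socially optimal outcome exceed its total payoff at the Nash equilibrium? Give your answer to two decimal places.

70.40 tokens

The private return per contributed unit is 0.69 < 1, so contributing 0 is dominant for every player. At the Nash equilibrium everyone keeps their 10, and the group total is 4 × 10 = 40.
Each contributed unit returns 2.760 to the group as a whole (0.69 to each of 4 players), which exceeds 1, so the social optimum is full contribution: group total = 2.760 × 40 = 110.40.
Efficiency loss = 110.40 − 40 = 70.40.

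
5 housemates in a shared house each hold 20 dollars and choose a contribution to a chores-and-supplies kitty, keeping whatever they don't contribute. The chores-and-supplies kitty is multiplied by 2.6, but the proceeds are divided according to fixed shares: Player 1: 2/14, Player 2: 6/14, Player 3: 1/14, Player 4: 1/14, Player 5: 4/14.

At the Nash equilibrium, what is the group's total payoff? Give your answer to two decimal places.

For player j, contributing a unit is worthwhile iff 2.6 × (j's share) ≥ 1, i.e. iff j's share is at least 0.3846.
Player 2 alone (share 6/14) is above the threshold, contributing 20; the remaining 4 contribute 0. Total contributed: 20.
The chores-and-supplies kitty pays out 2.6 × 20 = 52.00 in total (split across the unequal shares, but the aggregate is all that matters for the group sum).
The 4 free-riders keep 20 each, adding 80. Group total = 80 + 52.00 = 132.00.

132.00 dollars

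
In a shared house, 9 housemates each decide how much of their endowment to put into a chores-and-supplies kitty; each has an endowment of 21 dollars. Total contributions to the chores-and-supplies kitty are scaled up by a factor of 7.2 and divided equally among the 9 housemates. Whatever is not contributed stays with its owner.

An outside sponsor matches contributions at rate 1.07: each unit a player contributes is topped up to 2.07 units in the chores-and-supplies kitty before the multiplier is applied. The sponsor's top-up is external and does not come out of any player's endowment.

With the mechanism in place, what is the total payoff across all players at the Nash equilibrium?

With the mechanism, a contributed unit returns 7.2 × 2.07 / 9 = 1.6560 per unit of net cost to the contributor — now above 1 — so contributing fully is weakly dominant for every player.
At the Nash equilibrium everyone contributes 21. Group total payoff = 7.2 × 2.07 × 189 = 2816.86.

2816.86 dollars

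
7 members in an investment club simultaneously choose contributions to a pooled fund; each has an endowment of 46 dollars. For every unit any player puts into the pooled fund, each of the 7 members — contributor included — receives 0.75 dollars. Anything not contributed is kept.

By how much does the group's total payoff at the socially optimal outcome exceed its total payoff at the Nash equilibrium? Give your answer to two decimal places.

The private return per contributed unit is 0.75 < 1, so contributing 0 is dominant for every player. At the Nash equilibrium everyone keeps their 46, and the group total is 7 × 46 = 322.
Each contributed unit returns 5.250 to the group as a whole (0.75 to each of 7 players), which exceeds 1, so the social optimum is full contribution: group total = 5.250 × 322 = 1690.50.
Efficiency loss = 1690.50 − 322 = 1368.50.

1368.50 dollars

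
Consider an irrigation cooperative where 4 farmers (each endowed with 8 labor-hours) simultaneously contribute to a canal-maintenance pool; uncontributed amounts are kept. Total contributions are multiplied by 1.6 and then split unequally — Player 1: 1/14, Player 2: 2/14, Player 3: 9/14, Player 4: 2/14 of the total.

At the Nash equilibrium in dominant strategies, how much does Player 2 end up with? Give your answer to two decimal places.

Player j's private return per contributed unit is 1.6 × (j's share). Contributing is weakly dominant for j when that share is at least 1/1.6 = 0.6250, and contributing 0 is dominant otherwise.
The only share above 0.6250 is Player 3's 9/14, contributing 8; the remaining 3 contribute 0. Total contributed: 8.
Player 2 keeps 8 and receives 1.6 × 8 × 2/14 = 1.83 from the canal-maintenance pool, for a payoff of 9.83.

9.83 labor-hours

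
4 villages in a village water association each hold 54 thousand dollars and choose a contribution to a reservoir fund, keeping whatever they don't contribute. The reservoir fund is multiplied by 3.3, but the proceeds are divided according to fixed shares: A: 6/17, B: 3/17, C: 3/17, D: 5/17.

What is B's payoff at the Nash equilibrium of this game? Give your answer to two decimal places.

85.45 thousand dollars

A player with share s gets back 3.3·s per unit contributed, so full contribution is dominant for anyone with s > 1/3.3 = 0.3030 and zero contribution is dominant for anyone below.
Only A (6/17) clears that bar, contributing 54; the remaining 3 contribute 0. Total contributed: 54.
B keeps 54 and receives 3.3 × 54 × 3/17 = 31.45 from the reservoir fund, for a payoff of 85.45.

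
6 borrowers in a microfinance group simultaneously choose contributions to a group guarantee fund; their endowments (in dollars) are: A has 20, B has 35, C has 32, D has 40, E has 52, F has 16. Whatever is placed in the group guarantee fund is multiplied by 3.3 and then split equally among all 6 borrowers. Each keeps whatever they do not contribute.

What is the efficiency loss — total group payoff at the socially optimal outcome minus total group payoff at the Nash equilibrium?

The private return per contributed unit is 3.3/6 = 0.5500 < 1 for every player regardless of endowment, so the Nash equilibrium is zero contribution and the group total is Σ E_j = 20 + 35 + 32 + 40 + 52 + 16 = 195.
Each contributed unit returns 3.300 to the group, so the social optimum is full contribution by everyone: group total = 3.300 × 195 = 643.50.
Efficiency loss = (3.300 − 1) × 195 = 448.50.

448.50 dollars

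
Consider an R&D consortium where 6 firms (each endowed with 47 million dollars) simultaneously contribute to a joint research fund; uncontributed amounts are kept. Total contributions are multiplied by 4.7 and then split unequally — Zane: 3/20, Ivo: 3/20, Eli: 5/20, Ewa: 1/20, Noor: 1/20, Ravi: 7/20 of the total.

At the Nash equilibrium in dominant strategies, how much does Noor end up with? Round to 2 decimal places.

A player with share s gets back 4.7·s per unit contributed, so full contribution is dominant for anyone with s > 1/4.7 = 0.2128 and zero contribution is dominant for anyone below.
Eli and Ravi are above the threshold, contributing 47 each; the remaining 4 contribute 0. Total contributed: 94.
Noor keeps 47 and receives 4.7 × 94 × 1/20 = 22.09 from the joint research fund, for a payoff of 69.09.

69.09 million dollars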